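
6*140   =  840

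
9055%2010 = 1015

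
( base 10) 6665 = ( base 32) 6G9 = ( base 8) 15011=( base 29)7qo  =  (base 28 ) 8E1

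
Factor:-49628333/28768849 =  - 43^ ( - 1)*751^1*809^(-1)*827^( - 1) * 66083^1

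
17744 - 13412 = 4332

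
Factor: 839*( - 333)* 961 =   -  268490907 = -3^2*31^2*37^1*839^1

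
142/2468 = 71/1234=0.06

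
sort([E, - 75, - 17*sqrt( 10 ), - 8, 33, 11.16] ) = [ - 75, - 17*sqrt( 10 ), - 8,E, 11.16,33]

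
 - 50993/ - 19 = 50993/19 = 2683.84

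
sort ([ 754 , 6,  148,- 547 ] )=[  -  547,6, 148, 754 ]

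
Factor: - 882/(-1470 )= 3/5  =  3^1 *5^( - 1) 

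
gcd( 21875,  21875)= 21875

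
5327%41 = 38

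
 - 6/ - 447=2/149 = 0.01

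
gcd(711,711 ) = 711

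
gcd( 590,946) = 2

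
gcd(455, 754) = 13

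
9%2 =1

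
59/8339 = 59/8339=0.01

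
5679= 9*631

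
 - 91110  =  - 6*15185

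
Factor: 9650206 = 2^1*109^1*44267^1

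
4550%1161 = 1067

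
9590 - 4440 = 5150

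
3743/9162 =3743/9162 = 0.41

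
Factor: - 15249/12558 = -17/14 = - 2^( - 1 )*7^( - 1) * 17^1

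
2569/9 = 2569/9  =  285.44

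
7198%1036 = 982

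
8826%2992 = 2842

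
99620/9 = 99620/9  =  11068.89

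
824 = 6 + 818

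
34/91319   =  34/91319 = 0.00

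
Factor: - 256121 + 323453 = 2^2*3^1*31^1*181^1 =67332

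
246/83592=41/13932 = 0.00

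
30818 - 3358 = 27460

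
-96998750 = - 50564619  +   - 46434131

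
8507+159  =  8666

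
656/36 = 18 + 2/9 = 18.22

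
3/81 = 1/27=0.04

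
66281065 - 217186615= - 150905550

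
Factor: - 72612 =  - 2^2*3^2 * 2017^1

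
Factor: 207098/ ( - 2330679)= - 2^1*3^( - 1)*13^( - 2)*4597^ ( - 1)*103549^1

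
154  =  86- -68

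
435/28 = 15 + 15/28 =15.54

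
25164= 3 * 8388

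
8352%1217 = 1050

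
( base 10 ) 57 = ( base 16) 39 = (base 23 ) 2B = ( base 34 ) 1N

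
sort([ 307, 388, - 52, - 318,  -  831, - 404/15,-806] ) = [ -831, - 806, - 318 ,-52,-404/15,307, 388]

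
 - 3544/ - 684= 5 + 31/171 = 5.18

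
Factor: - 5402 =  - 2^1 * 37^1*73^1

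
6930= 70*99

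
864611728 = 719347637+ 145264091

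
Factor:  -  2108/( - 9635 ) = 2^2*5^(  -  1 )*17^1*31^1*41^( - 1)*47^(-1)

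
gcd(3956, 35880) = 92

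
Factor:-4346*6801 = - 2^1*3^1*41^1*53^1*2267^1 = - 29557146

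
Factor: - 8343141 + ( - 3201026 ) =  - 11544167 = - 43^1*67^1*4007^1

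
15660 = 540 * 29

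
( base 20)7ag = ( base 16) BC8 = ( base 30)3ag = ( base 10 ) 3016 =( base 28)3NK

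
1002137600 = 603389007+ 398748593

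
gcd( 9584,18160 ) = 16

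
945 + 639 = 1584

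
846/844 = 423/422=1.00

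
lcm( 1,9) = 9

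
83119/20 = 4155 + 19/20= 4155.95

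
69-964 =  - 895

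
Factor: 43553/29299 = 83^(  -  1 )*97^1*353^(-1) * 449^1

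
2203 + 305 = 2508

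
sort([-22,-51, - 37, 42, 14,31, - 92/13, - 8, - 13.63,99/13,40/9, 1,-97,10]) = [ -97, - 51,-37, - 22,-13.63, - 8,- 92/13, 1,40/9, 99/13, 10,14 , 31, 42 ]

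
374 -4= 370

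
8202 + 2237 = 10439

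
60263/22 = 60263/22= 2739.23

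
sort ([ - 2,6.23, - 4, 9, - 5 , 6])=[ - 5, - 4, - 2, 6, 6.23, 9]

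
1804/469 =3 + 397/469 = 3.85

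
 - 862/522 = - 2 + 91/261 = -  1.65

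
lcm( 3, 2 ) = 6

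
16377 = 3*5459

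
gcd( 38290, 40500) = 10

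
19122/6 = 3187 =3187.00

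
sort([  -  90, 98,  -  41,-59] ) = [-90, - 59, - 41, 98]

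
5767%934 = 163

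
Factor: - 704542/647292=-2^(-1) * 3^( - 1 )*17^( - 1)*19^( - 1)*167^( - 1 )*352271^1 =- 352271/323646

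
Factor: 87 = 3^1*29^1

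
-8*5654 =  - 45232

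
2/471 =2/471 = 0.00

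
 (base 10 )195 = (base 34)5P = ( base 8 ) 303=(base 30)6F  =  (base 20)9f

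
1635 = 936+699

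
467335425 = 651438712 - 184103287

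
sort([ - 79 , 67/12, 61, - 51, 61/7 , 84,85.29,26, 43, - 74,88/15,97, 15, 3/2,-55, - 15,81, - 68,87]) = [ - 79, - 74, - 68,-55, - 51  , - 15, 3/2,67/12,88/15, 61/7,  15,26,43,  61,  81,  84,  85.29,87,97]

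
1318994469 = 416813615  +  902180854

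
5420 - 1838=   3582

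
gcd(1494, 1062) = 18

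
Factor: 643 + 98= 3^1*13^1*19^1 = 741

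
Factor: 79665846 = 2^1 * 3^1*13^1 * 31^1 * 47^1*701^1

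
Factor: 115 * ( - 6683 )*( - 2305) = 1771496225= 5^2*23^1*41^1*163^1*461^1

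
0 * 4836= 0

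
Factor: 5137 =11^1*467^1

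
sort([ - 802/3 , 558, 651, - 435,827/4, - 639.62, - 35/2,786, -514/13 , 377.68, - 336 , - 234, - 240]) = [ - 639.62,  -  435, - 336, - 802/3, - 240, - 234,-514/13, - 35/2,827/4, 377.68,  558,651 , 786] 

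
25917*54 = 1399518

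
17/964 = 17/964 =0.02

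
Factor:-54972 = -2^2*3^3 * 509^1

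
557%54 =17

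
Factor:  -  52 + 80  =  28=2^2 * 7^1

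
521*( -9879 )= -5146959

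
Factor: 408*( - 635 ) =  - 259080 = - 2^3*3^1*5^1*17^1*127^1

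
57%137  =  57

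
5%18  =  5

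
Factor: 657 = 3^2*73^1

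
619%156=151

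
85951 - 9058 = 76893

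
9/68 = 9/68 = 0.13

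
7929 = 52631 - 44702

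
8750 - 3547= 5203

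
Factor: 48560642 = 2^1 *13^1 * 1867717^1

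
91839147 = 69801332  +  22037815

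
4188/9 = 1396/3  =  465.33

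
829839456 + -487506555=342332901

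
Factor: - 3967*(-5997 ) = 3^1  *1999^1*3967^1= 23790099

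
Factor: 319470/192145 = 138/83 =2^1*3^1*23^1*83^(  -  1 )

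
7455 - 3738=3717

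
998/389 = 998/389 = 2.57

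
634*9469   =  6003346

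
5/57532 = 5/57532 = 0.00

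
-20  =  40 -60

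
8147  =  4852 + 3295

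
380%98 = 86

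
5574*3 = 16722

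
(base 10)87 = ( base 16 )57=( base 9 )106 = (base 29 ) 30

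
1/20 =1/20 = 0.05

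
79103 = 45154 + 33949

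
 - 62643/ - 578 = 108 + 219/578 = 108.38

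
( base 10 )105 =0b1101001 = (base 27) 3O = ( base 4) 1221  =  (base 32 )39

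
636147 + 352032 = 988179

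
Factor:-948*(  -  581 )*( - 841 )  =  -2^2*3^1*7^1*29^2*79^1*83^1 =- 463212708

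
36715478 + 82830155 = 119545633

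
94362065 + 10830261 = 105192326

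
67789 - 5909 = 61880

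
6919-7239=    - 320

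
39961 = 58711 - 18750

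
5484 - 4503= 981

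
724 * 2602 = 1883848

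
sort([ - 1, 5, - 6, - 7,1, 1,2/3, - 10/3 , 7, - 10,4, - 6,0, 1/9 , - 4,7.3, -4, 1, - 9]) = [ - 10, - 9 , - 7, -6, - 6, - 4 ,  -  4, - 10/3,  -  1, 0,1/9, 2/3,1,1,1 , 4, 5,7,7.3]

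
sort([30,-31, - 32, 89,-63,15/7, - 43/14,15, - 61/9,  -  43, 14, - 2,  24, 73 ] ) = [ - 63, - 43, -32, - 31, - 61/9,  -  43/14, - 2, 15/7, 14, 15, 24,30, 73,89] 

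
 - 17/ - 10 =17/10 =1.70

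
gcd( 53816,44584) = 8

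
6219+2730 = 8949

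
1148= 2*574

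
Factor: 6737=6737^1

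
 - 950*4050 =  - 3847500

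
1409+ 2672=4081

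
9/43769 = 9/43769 = 0.00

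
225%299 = 225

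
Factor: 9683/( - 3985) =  - 5^ ( - 1)*23^1*421^1*797^(  -  1 ) 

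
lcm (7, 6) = 42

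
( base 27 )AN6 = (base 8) 17355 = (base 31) 87C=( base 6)100353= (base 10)7917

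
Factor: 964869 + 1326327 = 2291196 = 2^2*3^1 * 431^1*443^1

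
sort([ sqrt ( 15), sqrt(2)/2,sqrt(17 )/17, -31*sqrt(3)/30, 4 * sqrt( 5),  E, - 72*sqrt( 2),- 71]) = [-72*sqrt( 2),-71,-31*sqrt( 3) /30, sqrt ( 17)/17 , sqrt( 2 ) /2, E , sqrt( 15),  4*sqrt( 5)]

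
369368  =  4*92342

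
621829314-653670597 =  - 31841283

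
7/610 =7/610   =  0.01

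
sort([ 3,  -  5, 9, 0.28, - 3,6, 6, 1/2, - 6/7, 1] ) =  [ - 5,-3,-6/7,0.28, 1/2 , 1 , 3, 6,  6,9]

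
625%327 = 298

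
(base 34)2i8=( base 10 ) 2932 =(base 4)231310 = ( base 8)5564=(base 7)11356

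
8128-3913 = 4215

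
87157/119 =732  +  7/17 = 732.41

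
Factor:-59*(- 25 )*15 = 22125 = 3^1*5^3* 59^1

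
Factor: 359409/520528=2^( - 4)*3^1*47^1*2549^1 * 32533^( - 1 ) 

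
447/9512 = 447/9512 = 0.05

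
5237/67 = 78+11/67 = 78.16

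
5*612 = 3060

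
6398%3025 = 348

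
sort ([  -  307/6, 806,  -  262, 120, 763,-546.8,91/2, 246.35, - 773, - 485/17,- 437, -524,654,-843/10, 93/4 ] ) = [ - 773,  -  546.8, - 524,  -  437 , - 262, - 843/10, - 307/6,- 485/17,93/4, 91/2, 120,246.35 , 654,763,806]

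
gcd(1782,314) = 2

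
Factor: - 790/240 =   -  79/24 = -  2^( - 3 )*3^( - 1)  *  79^1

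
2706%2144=562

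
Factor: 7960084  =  2^2*11^1*131^1*1381^1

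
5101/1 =5101 = 5101.00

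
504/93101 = 504/93101 = 0.01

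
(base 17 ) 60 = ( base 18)5c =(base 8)146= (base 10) 102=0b1100110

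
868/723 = 868/723 =1.20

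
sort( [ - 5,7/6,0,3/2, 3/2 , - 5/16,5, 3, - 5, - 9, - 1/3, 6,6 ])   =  [ - 9, - 5, - 5, - 1/3, - 5/16, 0 , 7/6,3/2, 3/2,  3, 5,6, 6]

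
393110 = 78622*5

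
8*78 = 624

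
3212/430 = 7 + 101/215= 7.47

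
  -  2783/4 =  - 696 + 1/4= - 695.75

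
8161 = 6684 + 1477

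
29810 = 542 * 55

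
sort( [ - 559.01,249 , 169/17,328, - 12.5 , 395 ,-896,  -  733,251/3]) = [ - 896, - 733, - 559.01, - 12.5, 169/17,251/3,249,328,395 ] 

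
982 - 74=908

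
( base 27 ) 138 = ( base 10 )818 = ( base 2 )1100110010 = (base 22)1F4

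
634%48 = 10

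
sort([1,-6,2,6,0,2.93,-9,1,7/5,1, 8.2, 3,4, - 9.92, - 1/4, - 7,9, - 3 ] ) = [ - 9.92, - 9,  -  7,-6,-3, - 1/4, 0, 1,1,1, 7/5,2,2.93, 3,4, 6,  8.2, 9]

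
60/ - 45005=  -  1 + 8989/9001  =  - 0.00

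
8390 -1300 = 7090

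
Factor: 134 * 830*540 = 60058800 = 2^4*3^3*5^2*67^1*83^1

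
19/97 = 19/97 = 0.20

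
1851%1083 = 768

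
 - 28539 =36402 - 64941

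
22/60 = 11/30 = 0.37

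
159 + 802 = 961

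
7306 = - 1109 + 8415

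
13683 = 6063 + 7620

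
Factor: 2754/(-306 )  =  -9= - 3^2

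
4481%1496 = 1489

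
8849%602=421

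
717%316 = 85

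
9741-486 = 9255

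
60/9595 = 12/1919= 0.01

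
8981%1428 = 413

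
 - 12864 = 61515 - 74379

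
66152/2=33076  =  33076.00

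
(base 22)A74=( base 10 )4998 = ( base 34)4b0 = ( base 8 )11606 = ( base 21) B70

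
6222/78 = 79 + 10/13 = 79.77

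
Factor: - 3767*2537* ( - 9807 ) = 93724312353 = 3^1*7^1*43^1*59^1*467^1 * 3767^1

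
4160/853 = 4 + 748/853 = 4.88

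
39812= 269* 148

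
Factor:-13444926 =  - 2^1*3^1*11^1 * 17^1*23^1*521^1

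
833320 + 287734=1121054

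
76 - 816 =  - 740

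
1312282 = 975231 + 337051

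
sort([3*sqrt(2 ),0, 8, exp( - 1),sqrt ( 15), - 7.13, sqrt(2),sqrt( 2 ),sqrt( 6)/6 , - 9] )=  [ - 9, - 7.13, 0,exp( - 1),sqrt(6) /6,sqrt( 2),sqrt(2),sqrt( 15), 3*sqrt( 2 ),8] 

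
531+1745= 2276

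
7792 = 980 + 6812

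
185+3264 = 3449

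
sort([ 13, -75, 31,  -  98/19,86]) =[  -  75,-98/19, 13,31,86]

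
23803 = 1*23803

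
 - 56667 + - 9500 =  - 66167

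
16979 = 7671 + 9308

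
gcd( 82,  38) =2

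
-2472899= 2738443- 5211342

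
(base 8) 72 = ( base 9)64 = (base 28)22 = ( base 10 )58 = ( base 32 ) 1Q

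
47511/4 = 47511/4=11877.75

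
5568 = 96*58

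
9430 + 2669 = 12099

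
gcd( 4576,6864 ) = 2288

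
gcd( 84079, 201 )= 1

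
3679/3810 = 3679/3810= 0.97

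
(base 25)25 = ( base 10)55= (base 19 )2h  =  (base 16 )37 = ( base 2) 110111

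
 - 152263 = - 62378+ - 89885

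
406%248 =158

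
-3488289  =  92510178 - 95998467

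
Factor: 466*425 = 2^1*5^2*17^1 * 233^1=198050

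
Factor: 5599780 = 2^2 * 5^1*41^1*6829^1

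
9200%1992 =1232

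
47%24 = 23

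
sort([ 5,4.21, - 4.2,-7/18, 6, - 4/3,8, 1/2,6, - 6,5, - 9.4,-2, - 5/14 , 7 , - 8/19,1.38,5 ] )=[ - 9.4,-6, - 4.2, - 2,- 4/3,  -  8/19 ,  -  7/18,-5/14, 1/2  ,  1.38 , 4.21, 5,  5  ,  5,  6,  6, 7 , 8 ]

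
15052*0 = 0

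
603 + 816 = 1419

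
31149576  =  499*62424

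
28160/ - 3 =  - 9387 + 1/3 = - 9386.67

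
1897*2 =3794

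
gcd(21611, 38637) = 1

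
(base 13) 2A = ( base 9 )40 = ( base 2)100100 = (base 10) 36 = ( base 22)1E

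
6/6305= 6/6305 =0.00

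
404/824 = 101/206= 0.49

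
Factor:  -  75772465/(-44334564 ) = 2^( - 2 )*3^(-1)*5^1*23^1*103^1*6397^1*3694547^( - 1)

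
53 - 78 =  - 25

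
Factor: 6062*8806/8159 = 2^2 * 7^2 * 17^1 * 37^1 * 41^( - 1)*199^ ( - 1)*433^1 = 53381972/8159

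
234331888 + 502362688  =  736694576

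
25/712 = 25/712=0.04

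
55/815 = 11/163 = 0.07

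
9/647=9/647 = 0.01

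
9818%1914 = 248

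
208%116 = 92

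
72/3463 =72/3463= 0.02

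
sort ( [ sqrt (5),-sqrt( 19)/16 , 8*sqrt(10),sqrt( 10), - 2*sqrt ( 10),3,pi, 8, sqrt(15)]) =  [-2*sqrt(10), - sqrt( 19)/16, sqrt( 5),3,  pi, sqrt ( 10 ),sqrt( 15),8,  8*sqrt(10)]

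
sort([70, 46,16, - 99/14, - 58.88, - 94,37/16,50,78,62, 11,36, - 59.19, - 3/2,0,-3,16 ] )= [ - 94, - 59.19 , - 58.88, - 99/14, - 3, - 3/2, 0,37/16,11,  16, 16,36,46,50,62,70,78]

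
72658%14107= 2123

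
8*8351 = 66808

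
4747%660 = 127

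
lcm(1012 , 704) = 16192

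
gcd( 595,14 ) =7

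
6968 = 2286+4682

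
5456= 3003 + 2453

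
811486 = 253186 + 558300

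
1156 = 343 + 813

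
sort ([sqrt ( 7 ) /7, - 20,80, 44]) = [ - 20,sqrt( 7)/7, 44,80]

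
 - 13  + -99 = -112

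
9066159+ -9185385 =-119226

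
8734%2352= 1678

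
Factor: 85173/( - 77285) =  - 2937/2665  =  - 3^1*5^( - 1)*11^1*13^( - 1)*41^( - 1 )*89^1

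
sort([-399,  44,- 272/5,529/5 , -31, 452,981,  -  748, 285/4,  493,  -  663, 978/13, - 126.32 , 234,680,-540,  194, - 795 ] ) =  [-795, - 748,-663,-540,  -  399, - 126.32, - 272/5, - 31,44, 285/4, 978/13, 529/5,194,  234,452,493,680, 981] 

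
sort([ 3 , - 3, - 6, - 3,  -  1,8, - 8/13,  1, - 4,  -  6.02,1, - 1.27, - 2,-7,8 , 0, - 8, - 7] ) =[ - 8, - 7, - 7, - 6.02, -6, - 4, - 3 , - 3, - 2 , - 1.27,-1, - 8/13, 0,1, 1 , 3, 8,8 ]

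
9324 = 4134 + 5190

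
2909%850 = 359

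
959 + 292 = 1251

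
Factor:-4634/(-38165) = 2^1*5^( - 1 )*7^1*17^(-1)*331^1*449^( - 1) 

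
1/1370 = 1/1370 = 0.00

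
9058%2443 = 1729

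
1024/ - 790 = - 2  +  278/395  =  - 1.30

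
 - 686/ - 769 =686/769 = 0.89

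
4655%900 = 155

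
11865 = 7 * 1695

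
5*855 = 4275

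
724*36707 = 26575868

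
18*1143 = 20574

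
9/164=9/164 = 0.05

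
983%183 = 68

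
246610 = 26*9485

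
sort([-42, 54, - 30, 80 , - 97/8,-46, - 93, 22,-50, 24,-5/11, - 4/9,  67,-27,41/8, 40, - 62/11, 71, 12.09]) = [ - 93,-50, - 46, - 42, - 30, -27, - 97/8 , - 62/11, -5/11,  -  4/9,41/8, 12.09, 22,  24, 40,54, 67,  71, 80]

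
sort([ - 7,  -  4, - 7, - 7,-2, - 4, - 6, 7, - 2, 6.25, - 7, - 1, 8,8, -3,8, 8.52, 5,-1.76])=[-7, -7,-7, - 7,-6,  -  4, - 4, - 3,  -  2, - 2, - 1.76, - 1, 5,6.25,7,8, 8, 8, 8.52]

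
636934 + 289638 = 926572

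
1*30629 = 30629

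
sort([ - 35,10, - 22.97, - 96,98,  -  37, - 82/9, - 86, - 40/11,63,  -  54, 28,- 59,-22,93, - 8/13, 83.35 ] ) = [ - 96,-86, -59, - 54, - 37, - 35, - 22.97,  -  22, - 82/9 ,-40/11, - 8/13,10,28, 63,83.35, 93, 98]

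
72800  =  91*800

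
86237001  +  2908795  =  89145796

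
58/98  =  29/49 =0.59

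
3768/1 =3768 =3768.00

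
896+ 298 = 1194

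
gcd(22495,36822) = 1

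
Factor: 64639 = 37^1*1747^1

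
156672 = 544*288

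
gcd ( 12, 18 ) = 6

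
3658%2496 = 1162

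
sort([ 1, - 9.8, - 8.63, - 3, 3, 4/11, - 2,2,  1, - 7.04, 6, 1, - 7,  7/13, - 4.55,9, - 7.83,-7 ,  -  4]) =[ - 9.8,- 8.63, - 7.83, - 7.04,-7, - 7, - 4.55, - 4, - 3, - 2,4/11,7/13, 1, 1, 1, 2, 3,6 , 9 ] 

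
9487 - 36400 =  -26913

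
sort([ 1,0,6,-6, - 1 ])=[ - 6, - 1, 0,  1,6] 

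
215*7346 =1579390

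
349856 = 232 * 1508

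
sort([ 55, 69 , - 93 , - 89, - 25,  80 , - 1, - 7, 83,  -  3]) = [  -  93, - 89,-25 , - 7, - 3, - 1, 55,69, 80, 83]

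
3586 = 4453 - 867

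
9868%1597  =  286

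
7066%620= 246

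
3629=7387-3758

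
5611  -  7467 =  - 1856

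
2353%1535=818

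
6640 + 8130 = 14770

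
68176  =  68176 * 1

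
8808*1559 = 13731672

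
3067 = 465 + 2602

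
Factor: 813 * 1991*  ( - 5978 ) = - 2^1*3^1* 7^2*11^1*61^1*181^1*271^1 =- 9676486974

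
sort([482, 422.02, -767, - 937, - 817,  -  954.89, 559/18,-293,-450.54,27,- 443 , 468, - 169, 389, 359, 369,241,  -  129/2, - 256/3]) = [ - 954.89, -937  ,  -  817, - 767, - 450.54, -443 ,  -  293,-169, - 256/3, - 129/2, 27, 559/18,241 , 359 , 369,389, 422.02, 468,482]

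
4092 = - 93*( - 44)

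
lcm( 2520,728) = 32760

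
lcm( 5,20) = 20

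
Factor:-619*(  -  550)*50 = 2^2* 5^4*11^1 *619^1  =  17022500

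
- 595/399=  - 2 + 29/57 = - 1.49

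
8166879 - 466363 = 7700516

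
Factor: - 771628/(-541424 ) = 2^( - 2) * 11^1*71^1*137^( - 1) = 781/548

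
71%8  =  7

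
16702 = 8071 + 8631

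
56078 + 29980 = 86058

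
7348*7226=53096648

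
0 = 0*18196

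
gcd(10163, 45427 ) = 1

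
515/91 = 5+60/91 =5.66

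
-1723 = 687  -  2410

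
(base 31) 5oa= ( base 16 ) 15b7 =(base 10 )5559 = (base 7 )22131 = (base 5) 134214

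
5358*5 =26790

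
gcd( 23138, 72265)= 1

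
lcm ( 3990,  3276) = 311220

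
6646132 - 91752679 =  -85106547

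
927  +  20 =947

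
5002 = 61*82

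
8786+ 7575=16361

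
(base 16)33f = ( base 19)25E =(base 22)1fh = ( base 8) 1477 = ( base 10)831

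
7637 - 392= 7245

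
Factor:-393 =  - 3^1*131^1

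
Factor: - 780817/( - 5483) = 5483^( - 1)* 780817^1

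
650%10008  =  650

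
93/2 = 46 + 1/2 = 46.50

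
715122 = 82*8721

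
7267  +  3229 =10496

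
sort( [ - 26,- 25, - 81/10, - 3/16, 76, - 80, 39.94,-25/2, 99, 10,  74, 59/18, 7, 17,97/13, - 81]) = [ - 81, - 80, - 26, - 25, - 25/2,-81/10, - 3/16, 59/18, 7,97/13 , 10, 17,39.94 , 74,76 , 99 ] 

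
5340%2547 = 246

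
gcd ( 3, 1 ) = 1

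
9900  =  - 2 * ( - 4950)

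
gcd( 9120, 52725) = 285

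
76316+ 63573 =139889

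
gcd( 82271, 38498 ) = 1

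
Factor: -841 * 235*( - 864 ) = 2^5*3^3*5^1*29^2*47^1=   170756640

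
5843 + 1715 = 7558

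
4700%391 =8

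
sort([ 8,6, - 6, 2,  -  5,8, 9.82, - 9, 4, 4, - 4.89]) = [  -  9, - 6,- 5, - 4.89,2,4 , 4,6, 8, 8, 9.82] 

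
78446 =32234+46212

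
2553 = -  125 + 2678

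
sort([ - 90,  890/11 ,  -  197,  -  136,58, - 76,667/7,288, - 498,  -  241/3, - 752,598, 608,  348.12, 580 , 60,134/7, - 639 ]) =[ - 752, - 639, - 498, - 197, - 136, - 90, - 241/3, - 76,134/7,58,  60, 890/11, 667/7, 288, 348.12, 580,598, 608 ]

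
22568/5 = 4513 + 3/5 = 4513.60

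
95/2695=19/539= 0.04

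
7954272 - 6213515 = 1740757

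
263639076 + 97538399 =361177475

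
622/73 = 8+38/73 = 8.52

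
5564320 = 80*69554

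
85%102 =85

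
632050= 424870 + 207180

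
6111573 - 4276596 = 1834977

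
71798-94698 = - 22900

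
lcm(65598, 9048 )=262392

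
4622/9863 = 4622/9863 = 0.47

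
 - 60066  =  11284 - 71350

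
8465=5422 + 3043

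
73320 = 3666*20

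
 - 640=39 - 679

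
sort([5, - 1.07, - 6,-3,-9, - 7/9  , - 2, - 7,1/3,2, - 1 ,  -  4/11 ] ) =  [  -  9, - 7 , - 6,-3,-2, - 1.07,-1, - 7/9, -4/11, 1/3,  2,5 ] 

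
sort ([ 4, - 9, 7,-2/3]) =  [- 9, - 2/3,4,7]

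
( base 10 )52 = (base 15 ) 37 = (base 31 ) 1L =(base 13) 40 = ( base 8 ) 64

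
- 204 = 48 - 252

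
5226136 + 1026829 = 6252965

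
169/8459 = 169/8459 = 0.02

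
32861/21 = 1564 + 17/21 = 1564.81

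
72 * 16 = 1152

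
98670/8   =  12333  +  3/4 = 12333.75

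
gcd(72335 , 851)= 851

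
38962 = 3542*11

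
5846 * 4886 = 28563556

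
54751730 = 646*84755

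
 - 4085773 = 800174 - 4885947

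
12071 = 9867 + 2204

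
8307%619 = 260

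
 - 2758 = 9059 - 11817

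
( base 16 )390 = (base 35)Q2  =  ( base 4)32100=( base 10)912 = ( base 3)1020210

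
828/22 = 414/11= 37.64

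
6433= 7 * 919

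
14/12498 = 7/6249 = 0.00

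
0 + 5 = 5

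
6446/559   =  11+297/559 = 11.53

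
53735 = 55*977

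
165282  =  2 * 82641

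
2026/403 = 2026/403 = 5.03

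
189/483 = 9/23 = 0.39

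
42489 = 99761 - 57272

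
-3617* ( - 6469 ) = 23398373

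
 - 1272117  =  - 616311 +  - 655806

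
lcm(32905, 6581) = 32905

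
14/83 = 14/83 = 0.17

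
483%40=3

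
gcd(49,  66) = 1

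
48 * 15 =720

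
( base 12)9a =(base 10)118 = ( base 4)1312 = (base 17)6G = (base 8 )166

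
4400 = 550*8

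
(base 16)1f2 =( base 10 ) 498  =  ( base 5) 3443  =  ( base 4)13302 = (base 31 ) G2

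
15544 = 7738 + 7806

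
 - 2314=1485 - 3799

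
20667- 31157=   -  10490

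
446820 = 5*89364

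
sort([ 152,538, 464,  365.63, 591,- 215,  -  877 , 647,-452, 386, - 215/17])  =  [  -  877, - 452,-215, - 215/17,152,365.63,386, 464, 538,591, 647 ]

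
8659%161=126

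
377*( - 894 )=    - 337038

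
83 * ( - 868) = - 72044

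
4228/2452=1 + 444/613 = 1.72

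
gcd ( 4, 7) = 1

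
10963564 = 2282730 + 8680834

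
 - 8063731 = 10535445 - 18599176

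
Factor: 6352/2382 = 2^3*3^( - 1) =8/3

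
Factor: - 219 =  - 3^1*73^1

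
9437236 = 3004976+6432260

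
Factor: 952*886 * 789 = 665499408 = 2^4*3^1*7^1 *17^1*263^1*443^1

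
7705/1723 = 4 + 813/1723 = 4.47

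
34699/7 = 4957 = 4957.00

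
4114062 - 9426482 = - 5312420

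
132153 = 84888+47265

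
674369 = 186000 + 488369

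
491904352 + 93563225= 585467577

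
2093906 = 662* 3163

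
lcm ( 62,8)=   248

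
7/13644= 7/13644= 0.00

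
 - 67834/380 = - 179 + 93/190  =  - 178.51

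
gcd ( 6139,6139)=6139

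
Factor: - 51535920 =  - 2^4*3^1 * 5^1 * 214733^1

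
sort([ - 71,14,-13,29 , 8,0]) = [ - 71,  -  13, 0, 8,14,29]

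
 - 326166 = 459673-785839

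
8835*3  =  26505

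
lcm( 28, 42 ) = 84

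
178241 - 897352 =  - 719111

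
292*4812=1405104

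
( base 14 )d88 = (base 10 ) 2668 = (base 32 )2JC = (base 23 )510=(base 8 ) 5154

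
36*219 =7884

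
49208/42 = 1171 + 13/21 = 1171.62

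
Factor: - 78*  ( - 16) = 2^5*3^1 *13^1 = 1248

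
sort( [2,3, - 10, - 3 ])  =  [-10, - 3,2,3]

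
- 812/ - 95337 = 812/95337 = 0.01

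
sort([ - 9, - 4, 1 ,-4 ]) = [ - 9, - 4, - 4,1 ]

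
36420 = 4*9105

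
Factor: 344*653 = 2^3*43^1*653^1 = 224632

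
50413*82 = 4133866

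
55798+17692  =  73490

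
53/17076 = 53/17076 = 0.00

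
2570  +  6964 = 9534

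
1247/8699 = 1247/8699 = 0.14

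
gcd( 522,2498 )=2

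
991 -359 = 632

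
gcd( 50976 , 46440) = 216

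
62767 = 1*62767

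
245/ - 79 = - 245/79 = - 3.10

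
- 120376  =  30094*( -4 )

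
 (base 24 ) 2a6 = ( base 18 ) 45C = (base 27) 1OL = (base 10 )1398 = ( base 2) 10101110110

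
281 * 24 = 6744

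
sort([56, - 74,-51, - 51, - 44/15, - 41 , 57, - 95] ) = [ - 95, - 74,- 51,-51, - 41,-44/15,56,57 ]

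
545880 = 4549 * 120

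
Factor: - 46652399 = -46652399^1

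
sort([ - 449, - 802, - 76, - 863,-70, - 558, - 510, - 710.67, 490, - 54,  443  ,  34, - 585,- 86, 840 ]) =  [ - 863, - 802,-710.67, - 585, - 558 , -510, - 449,-86, - 76, - 70, - 54,34,443,490 , 840 ] 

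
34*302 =10268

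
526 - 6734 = -6208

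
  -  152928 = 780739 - 933667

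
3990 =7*570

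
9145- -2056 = 11201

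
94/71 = 1 + 23/71=1.32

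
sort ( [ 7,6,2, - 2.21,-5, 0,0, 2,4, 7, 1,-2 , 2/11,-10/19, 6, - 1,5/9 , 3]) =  [ - 5,-2.21 ,-2, - 1 , - 10/19,0,0,2/11, 5/9,1,  2,  2,3 , 4,6,6,7, 7]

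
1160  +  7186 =8346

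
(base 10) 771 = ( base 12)543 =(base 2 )1100000011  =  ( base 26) 13H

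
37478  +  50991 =88469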